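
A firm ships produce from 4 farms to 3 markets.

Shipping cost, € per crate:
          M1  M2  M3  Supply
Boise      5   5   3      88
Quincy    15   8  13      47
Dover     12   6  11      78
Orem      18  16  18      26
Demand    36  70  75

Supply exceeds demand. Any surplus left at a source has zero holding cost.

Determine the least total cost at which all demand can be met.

A cheapest plan:
  Boise->M1: 13 × €5 = €65
  Boise->M3: 75 × €3 = €225
  Quincy->M2: 15 × €8 = €120
  Dover->M1: 23 × €12 = €276
  Dover->M2: 55 × €6 = €330
Total = 65 + 225 + 120 + 276 + 330 = €1016.
(Supply check: Boise ships 88; Quincy ships 15; Dover ships 78; Orem ships 0.)

1016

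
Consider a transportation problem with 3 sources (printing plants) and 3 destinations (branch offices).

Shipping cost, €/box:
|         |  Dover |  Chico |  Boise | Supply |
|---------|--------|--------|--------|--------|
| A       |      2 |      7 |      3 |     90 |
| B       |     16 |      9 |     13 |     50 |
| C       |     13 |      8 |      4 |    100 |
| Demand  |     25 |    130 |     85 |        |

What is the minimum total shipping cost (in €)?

1415

A cheapest plan:
  A–Dover: 25 × €2 = €50
  A–Chico: 65 × €7 = €455
  B–Chico: 50 × €9 = €450
  C–Chico: 15 × €8 = €120
  C–Boise: 85 × €4 = €340
Total = 50 + 455 + 450 + 120 + 340 = €1415.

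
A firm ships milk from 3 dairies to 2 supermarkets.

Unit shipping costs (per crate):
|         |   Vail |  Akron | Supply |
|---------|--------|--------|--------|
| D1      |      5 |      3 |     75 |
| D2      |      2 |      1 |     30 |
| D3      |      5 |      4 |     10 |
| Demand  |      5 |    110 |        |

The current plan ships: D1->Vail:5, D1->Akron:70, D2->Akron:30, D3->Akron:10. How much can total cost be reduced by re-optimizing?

5

Current plan cost = 5·5 + 70·3 + 30·1 + 10·4 = 305.
Optimal plan:
  D1–Akron: 75 × 3 = 225
  D2–Vail: 5 × 2 = 10
  D2–Akron: 25 × 1 = 25
  D3–Akron: 10 × 4 = 40
Optimal cost = 300.
Saving = 305 − 300 = 5.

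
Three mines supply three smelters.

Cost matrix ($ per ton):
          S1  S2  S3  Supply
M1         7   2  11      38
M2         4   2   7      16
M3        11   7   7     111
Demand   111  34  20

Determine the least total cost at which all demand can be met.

1301

One minimum-cost allocation:
  M1 to S1: 4 × $7 = $28
  M1 to S2: 34 × $2 = $68
  M2 to S1: 16 × $4 = $64
  M3 to S1: 91 × $11 = $1001
  M3 to S3: 20 × $7 = $140
Total = 28 + 68 + 64 + 1001 + 140 = $1301.
(Supply check: M1 ships 38; M2 ships 16; M3 ships 111.)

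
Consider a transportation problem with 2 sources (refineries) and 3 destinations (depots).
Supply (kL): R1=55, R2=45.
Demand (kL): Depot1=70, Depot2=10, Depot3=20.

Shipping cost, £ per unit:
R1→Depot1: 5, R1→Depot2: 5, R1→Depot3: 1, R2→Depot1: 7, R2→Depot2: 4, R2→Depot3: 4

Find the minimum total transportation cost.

480

Optimal allocation:
  R1–Depot1: 35 kL
  R1–Depot3: 20 kL
  R2–Depot1: 35 kL
  R2–Depot2: 10 kL
Total cost = £480.
(Supply check: R1 ships 55; R2 ships 45.)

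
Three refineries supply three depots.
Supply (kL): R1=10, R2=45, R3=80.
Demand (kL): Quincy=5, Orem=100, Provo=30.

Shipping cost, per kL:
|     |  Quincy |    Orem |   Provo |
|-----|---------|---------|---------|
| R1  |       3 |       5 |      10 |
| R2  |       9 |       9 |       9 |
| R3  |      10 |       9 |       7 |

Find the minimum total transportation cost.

1105

One minimum-cost allocation:
  R1→Quincy: 5 × 3 = 15
  R1→Orem: 5 × 5 = 25
  R2→Orem: 45 × 9 = 405
  R3→Orem: 50 × 9 = 450
  R3→Provo: 30 × 7 = 210
Total = 15 + 25 + 405 + 450 + 210 = 1105.
(Supply check: R1 ships 10; R2 ships 45; R3 ships 80.)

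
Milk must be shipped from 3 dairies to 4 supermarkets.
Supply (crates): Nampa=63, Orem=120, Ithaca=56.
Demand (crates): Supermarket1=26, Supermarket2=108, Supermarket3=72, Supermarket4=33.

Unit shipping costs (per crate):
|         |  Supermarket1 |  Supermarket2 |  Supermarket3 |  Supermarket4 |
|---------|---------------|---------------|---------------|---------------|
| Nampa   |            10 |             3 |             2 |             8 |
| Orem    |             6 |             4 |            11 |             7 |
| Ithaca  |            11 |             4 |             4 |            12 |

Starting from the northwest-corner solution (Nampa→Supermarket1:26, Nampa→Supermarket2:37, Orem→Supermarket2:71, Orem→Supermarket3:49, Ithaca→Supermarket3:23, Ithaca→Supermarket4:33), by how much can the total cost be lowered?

701

Current plan cost = 26·10 + 37·3 + 71·4 + 49·11 + 23·4 + 33·12 = 1682.
Optimal plan:
  Nampa->Supermarket3: 63 × 2 = 126
  Orem->Supermarket1: 26 × 6 = 156
  Orem->Supermarket2: 61 × 4 = 244
  Orem->Supermarket4: 33 × 7 = 231
  Ithaca->Supermarket2: 47 × 4 = 188
  Ithaca->Supermarket3: 9 × 4 = 36
Optimal cost = 981.
Saving = 1682 − 981 = 701.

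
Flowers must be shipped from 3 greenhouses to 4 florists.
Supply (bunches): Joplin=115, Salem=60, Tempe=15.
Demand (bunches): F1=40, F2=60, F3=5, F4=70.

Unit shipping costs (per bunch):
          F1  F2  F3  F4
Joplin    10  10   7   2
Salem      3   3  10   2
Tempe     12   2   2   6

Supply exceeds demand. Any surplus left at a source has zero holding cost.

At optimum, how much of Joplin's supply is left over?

An optimal plan:
  Joplin→F2: 25 × 10 = 250
  Joplin→F3: 5 × 7 = 35
  Joplin→F4: 70 × 2 = 140
  Salem→F1: 40 × 3 = 120
  Salem→F2: 20 × 3 = 60
  Tempe→F2: 15 × 2 = 30
Total cost = 635.
Joplin ships 100 of its 115, leaving 15.

15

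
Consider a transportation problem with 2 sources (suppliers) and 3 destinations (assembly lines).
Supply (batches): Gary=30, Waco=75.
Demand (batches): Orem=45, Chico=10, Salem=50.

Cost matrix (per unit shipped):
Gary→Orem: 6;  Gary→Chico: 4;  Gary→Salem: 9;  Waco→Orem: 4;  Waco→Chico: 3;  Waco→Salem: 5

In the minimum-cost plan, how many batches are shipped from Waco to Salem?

Solving gives:
  Gary to Orem: 20 × 6 = 120
  Gary to Chico: 10 × 4 = 40
  Waco to Orem: 25 × 4 = 100
  Waco to Salem: 50 × 5 = 250
Total cost = 510.
So Waco→Salem carries 50 batches.

50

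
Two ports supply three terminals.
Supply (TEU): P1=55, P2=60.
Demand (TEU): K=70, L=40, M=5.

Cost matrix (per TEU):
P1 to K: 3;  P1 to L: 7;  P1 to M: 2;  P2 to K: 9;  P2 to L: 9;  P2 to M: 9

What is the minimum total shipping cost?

700

A cheapest plan:
  P1 to K: 50 × 3 = 150
  P1 to M: 5 × 2 = 10
  P2 to K: 20 × 9 = 180
  P2 to L: 40 × 9 = 360
Total = 150 + 10 + 180 + 360 = 700.
(Supply check: P1 ships 55; P2 ships 60.)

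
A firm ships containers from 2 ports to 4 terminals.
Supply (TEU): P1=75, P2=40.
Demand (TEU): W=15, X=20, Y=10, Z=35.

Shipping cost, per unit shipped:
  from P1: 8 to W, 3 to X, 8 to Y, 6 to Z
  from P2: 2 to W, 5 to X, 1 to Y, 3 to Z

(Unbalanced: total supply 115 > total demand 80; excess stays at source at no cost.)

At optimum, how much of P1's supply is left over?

35

An optimal plan:
  P1->X: 20 × 3 = 60
  P1->Z: 20 × 6 = 120
  P2->W: 15 × 2 = 30
  P2->Y: 10 × 1 = 10
  P2->Z: 15 × 3 = 45
Total cost = 265.
P1 ships 40 of its 75, leaving 35.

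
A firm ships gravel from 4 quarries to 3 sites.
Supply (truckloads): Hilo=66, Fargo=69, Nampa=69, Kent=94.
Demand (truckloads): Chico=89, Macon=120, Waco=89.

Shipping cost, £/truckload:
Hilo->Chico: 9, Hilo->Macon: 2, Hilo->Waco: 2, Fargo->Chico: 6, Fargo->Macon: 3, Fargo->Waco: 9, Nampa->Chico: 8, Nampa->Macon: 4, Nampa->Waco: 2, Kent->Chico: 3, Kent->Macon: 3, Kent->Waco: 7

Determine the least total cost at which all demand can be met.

759

An optimal shipping plan:
  Hilo→Macon: 46 × £2 = £92
  Hilo→Waco: 20 × £2 = £40
  Fargo→Macon: 69 × £3 = £207
  Nampa→Waco: 69 × £2 = £138
  Kent→Chico: 89 × £3 = £267
  Kent→Macon: 5 × £3 = £15
Total = 92 + 40 + 207 + 138 + 267 + 15 = £759.
(Supply check: Hilo ships 66; Fargo ships 69; Nampa ships 69; Kent ships 94.)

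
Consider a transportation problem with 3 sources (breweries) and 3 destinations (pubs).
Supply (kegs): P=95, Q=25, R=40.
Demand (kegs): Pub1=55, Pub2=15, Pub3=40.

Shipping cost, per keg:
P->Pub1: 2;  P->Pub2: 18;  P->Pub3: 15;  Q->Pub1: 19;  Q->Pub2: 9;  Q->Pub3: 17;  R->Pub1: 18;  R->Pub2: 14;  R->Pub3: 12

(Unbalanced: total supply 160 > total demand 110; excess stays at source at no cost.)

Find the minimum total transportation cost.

725

Optimal allocation:
  P->Pub1: 55 kegs
  Q->Pub2: 15 kegs
  R->Pub3: 40 kegs
Total cost = 725.
(Supply check: P ships 55; Q ships 15; R ships 40.)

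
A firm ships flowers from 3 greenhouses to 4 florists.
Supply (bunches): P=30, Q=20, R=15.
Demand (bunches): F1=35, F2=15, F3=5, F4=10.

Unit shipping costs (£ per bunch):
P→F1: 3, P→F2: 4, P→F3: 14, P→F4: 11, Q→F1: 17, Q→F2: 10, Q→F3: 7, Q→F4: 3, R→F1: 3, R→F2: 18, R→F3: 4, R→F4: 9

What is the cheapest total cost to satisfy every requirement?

260

One minimum-cost allocation:
  P to F1: 20 × £3 = £60
  P to F2: 10 × £4 = £40
  Q to F2: 5 × £10 = £50
  Q to F3: 5 × £7 = £35
  Q to F4: 10 × £3 = £30
  R to F1: 15 × £3 = £45
Total = 60 + 40 + 50 + 35 + 30 + 45 = £260.
(Supply check: P ships 30; Q ships 20; R ships 15.)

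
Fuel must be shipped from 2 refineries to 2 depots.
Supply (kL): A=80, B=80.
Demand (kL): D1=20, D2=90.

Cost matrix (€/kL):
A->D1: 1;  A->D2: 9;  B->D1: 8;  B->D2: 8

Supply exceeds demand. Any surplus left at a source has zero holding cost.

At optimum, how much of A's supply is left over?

50

Minimum-cost shipments:
  A→D1: 20 × €1 = €20
  A→D2: 10 × €9 = €90
  B→D2: 80 × €8 = €640
Total cost = €750.
A ships 30 of its 80, leaving 50.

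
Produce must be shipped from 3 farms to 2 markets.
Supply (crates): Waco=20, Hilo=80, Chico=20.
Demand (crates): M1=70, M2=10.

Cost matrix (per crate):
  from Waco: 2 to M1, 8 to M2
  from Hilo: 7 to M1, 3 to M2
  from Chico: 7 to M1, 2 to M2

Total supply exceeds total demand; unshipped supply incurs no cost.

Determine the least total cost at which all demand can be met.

Optimal allocation:
  Waco to M1: 20 × 2 = 40
  Hilo to M1: 40 × 7 = 280
  Chico to M1: 10 × 7 = 70
  Chico to M2: 10 × 2 = 20
Total = 40 + 280 + 70 + 20 = 410.
(Supply check: Waco ships 20; Hilo ships 40; Chico ships 20.)

410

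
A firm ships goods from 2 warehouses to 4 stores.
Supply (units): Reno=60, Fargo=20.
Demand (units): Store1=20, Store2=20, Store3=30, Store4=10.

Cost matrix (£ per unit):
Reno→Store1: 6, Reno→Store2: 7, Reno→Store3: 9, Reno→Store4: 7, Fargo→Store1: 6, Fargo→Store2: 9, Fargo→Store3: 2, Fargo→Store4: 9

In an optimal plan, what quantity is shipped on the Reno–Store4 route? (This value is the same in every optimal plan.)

10

The minimum-cost plan:
  Reno->Store1: 20 × £6 = £120
  Reno->Store2: 20 × £7 = £140
  Reno->Store3: 10 × £9 = £90
  Reno->Store4: 10 × £7 = £70
  Fargo->Store3: 20 × £2 = £40
Total cost = £460.
So Reno→Store4 carries 10 units.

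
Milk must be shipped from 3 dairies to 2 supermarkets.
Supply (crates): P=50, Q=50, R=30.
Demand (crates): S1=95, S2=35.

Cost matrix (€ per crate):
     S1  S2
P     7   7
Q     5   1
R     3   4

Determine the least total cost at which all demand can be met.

550

Optimal allocation:
  P–S1: 50 crates
  Q–S1: 15 crates
  Q–S2: 35 crates
  R–S1: 30 crates
Total cost = €550.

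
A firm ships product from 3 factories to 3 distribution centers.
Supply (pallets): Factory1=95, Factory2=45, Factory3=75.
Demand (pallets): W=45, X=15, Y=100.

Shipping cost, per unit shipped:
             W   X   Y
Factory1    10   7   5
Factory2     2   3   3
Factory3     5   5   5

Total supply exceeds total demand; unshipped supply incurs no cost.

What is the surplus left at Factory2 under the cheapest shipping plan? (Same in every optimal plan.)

0

An optimal plan:
  Factory1 to Y: 40 × 5 = 200
  Factory2 to W: 45 × 2 = 90
  Factory3 to X: 15 × 5 = 75
  Factory3 to Y: 60 × 5 = 300
Total cost = 665.
Factory2 ships 45 of its 45, leaving 0.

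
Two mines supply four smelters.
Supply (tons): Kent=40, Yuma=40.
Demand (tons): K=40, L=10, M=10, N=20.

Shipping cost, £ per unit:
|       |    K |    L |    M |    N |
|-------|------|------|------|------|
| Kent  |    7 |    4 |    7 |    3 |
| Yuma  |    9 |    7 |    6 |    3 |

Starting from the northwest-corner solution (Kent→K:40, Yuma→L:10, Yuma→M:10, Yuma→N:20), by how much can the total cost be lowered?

Current plan cost = 40·7 + 10·7 + 10·6 + 20·3 = £470.
Optimal plan:
  Kent→K: 30 tons
  Kent→L: 10 tons
  Yuma→K: 10 tons
  Yuma→M: 10 tons
  Yuma→N: 20 tons
Optimal cost = £460.
Saving = 470 − 460 = £10.

10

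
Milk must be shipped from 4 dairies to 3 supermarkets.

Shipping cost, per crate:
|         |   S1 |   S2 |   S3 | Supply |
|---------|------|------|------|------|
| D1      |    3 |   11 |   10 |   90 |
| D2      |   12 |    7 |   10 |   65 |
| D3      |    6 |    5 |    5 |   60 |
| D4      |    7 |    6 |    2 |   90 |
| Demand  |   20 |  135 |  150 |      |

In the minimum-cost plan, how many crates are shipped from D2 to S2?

The minimum-cost plan:
  D1->S1: 20 × 3 = 60
  D1->S2: 10 × 11 = 110
  D1->S3: 60 × 10 = 600
  D2->S2: 65 × 7 = 455
  D3->S2: 60 × 5 = 300
  D4->S3: 90 × 2 = 180
Total cost = 1705.
So D2→S2 carries 65 crates.

65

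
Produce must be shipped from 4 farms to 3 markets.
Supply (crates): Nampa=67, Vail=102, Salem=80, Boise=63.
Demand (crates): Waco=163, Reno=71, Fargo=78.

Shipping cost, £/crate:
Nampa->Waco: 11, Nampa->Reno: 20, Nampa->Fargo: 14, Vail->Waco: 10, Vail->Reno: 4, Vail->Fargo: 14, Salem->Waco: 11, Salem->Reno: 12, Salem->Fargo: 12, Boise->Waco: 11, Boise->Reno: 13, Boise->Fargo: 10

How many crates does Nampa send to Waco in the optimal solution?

67

Solving gives:
  Nampa–Waco: 67 × £11 = £737
  Vail–Waco: 31 × £10 = £310
  Vail–Reno: 71 × £4 = £284
  Salem–Waco: 65 × £11 = £715
  Salem–Fargo: 15 × £12 = £180
  Boise–Fargo: 63 × £10 = £630
Total cost = £2856.
So Nampa→Waco carries 67 crates.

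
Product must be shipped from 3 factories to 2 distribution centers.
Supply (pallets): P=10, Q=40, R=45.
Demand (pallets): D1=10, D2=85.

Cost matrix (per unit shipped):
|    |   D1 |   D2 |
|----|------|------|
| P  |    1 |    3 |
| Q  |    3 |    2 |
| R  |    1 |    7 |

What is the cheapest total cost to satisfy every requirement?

365

Optimal allocation:
  P→D2: 10 × 3 = 30
  Q→D2: 40 × 2 = 80
  R→D1: 10 × 1 = 10
  R→D2: 35 × 7 = 245
Total = 30 + 80 + 10 + 245 = 365.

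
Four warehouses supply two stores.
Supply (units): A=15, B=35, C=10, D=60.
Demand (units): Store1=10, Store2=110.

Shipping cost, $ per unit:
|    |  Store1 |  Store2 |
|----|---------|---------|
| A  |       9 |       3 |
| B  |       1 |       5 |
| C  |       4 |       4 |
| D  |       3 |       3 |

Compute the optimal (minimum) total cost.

An optimal shipping plan:
  A to Store2: 15 × $3 = $45
  B to Store1: 10 × $1 = $10
  B to Store2: 25 × $5 = $125
  C to Store2: 10 × $4 = $40
  D to Store2: 60 × $3 = $180
Total = 45 + 10 + 125 + 40 + 180 = $400.

400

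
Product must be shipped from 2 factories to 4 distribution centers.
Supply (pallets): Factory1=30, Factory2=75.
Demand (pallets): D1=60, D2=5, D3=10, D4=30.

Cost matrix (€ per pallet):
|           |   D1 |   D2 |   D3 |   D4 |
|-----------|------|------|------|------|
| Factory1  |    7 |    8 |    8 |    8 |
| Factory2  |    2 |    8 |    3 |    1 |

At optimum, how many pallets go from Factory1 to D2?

Solving gives:
  Factory1->D1: 25 × €7 = €175
  Factory1->D2: 5 × €8 = €40
  Factory2->D1: 35 × €2 = €70
  Factory2->D3: 10 × €3 = €30
  Factory2->D4: 30 × €1 = €30
Total cost = €345.
So Factory1→D2 carries 5 pallets.

5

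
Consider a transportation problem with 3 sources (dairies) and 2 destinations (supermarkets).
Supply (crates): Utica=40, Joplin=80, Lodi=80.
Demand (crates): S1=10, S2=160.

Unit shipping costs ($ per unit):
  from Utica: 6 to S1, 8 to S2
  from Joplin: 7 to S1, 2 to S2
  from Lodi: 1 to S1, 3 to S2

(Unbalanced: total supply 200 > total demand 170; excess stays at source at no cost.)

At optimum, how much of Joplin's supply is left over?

An optimal plan:
  Utica->S2: 10 × $8 = $80
  Joplin->S2: 80 × $2 = $160
  Lodi->S1: 10 × $1 = $10
  Lodi->S2: 70 × $3 = $210
Total cost = $460.
Joplin ships 80 of its 80, leaving 0.

0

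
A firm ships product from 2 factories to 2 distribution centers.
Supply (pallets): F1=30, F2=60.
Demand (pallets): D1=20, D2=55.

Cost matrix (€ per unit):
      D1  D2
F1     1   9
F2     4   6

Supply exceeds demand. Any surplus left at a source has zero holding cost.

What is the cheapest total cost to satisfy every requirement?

350

A cheapest plan:
  F1->D1: 20 pallets
  F2->D2: 55 pallets
Total cost = €350.
(Supply check: F1 ships 20; F2 ships 55.)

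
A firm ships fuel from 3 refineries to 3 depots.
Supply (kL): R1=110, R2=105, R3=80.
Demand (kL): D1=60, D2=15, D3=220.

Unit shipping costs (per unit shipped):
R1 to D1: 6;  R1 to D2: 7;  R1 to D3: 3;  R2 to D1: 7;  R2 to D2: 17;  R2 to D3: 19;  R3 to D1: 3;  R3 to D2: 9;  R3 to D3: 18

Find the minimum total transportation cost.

2730

Optimal allocation:
  R1–D3: 110 × 3 = 330
  R2–D3: 105 × 19 = 1995
  R3–D1: 60 × 3 = 180
  R3–D2: 15 × 9 = 135
  R3–D3: 5 × 18 = 90
Total = 330 + 1995 + 180 + 135 + 90 = 2730.
(Supply check: R1 ships 110; R2 ships 105; R3 ships 80.)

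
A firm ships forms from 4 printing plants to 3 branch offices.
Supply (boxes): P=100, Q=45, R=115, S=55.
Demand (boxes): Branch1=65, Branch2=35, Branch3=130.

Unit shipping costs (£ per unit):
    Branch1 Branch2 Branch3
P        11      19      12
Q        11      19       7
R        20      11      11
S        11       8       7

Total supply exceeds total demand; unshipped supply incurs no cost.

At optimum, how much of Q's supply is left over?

0

An optimal plan:
  P to Branch1: 65 boxes
  Q to Branch3: 45 boxes
  R to Branch2: 35 boxes
  R to Branch3: 30 boxes
  S to Branch3: 55 boxes
Total cost = £2130.
Q ships 45 of its 45, leaving 0.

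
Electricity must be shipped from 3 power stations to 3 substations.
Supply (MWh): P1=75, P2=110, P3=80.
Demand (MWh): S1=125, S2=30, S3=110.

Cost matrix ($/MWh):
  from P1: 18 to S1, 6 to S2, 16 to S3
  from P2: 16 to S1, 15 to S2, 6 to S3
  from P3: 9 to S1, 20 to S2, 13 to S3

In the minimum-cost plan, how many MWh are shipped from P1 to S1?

The minimum-cost plan:
  P1 to S1: 45 × $18 = $810
  P1 to S2: 30 × $6 = $180
  P2 to S3: 110 × $6 = $660
  P3 to S1: 80 × $9 = $720
Total cost = $2370.
So P1→S1 carries 45 MWh.

45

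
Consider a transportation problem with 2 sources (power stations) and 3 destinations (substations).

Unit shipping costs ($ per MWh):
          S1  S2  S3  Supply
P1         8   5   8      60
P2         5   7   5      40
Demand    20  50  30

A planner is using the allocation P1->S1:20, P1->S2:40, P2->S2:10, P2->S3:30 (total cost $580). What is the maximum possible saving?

Current plan cost = 20·8 + 40·5 + 10·7 + 30·5 = $580.
Optimal plan:
  P1–S1: 10 × $8 = $80
  P1–S2: 50 × $5 = $250
  P2–S1: 10 × $5 = $50
  P2–S3: 30 × $5 = $150
Optimal cost = $530.
Saving = 580 − 530 = $50.

50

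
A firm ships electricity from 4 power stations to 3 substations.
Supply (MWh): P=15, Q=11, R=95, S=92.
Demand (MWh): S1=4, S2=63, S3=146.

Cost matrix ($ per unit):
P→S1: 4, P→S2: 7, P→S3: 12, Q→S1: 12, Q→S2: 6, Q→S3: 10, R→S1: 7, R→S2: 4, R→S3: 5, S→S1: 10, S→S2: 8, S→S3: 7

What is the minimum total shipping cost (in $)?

Optimal allocation:
  P–S1: 4 × $4 = $16
  P–S2: 11 × $7 = $77
  Q–S2: 11 × $6 = $66
  R–S2: 41 × $4 = $164
  R–S3: 54 × $5 = $270
  S–S3: 92 × $7 = $644
Total = 16 + 77 + 66 + 164 + 270 + 644 = $1237.
(Supply check: P ships 15; Q ships 11; R ships 95; S ships 92.)

1237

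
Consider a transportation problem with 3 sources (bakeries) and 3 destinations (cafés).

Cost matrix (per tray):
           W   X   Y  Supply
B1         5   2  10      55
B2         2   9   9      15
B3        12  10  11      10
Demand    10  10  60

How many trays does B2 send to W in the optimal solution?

The minimum-cost plan:
  B1–X: 10 trays
  B1–Y: 45 trays
  B2–W: 10 trays
  B2–Y: 5 trays
  B3–Y: 10 trays
Total cost = 645.
So B2→W carries 10 trays.

10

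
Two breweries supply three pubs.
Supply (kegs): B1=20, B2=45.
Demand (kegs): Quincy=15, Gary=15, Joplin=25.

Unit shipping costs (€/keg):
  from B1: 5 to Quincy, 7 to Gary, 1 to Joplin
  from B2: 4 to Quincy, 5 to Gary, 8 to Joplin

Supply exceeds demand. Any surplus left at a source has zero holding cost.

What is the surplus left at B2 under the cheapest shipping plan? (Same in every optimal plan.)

An optimal plan:
  B1->Joplin: 20 kegs
  B2->Quincy: 15 kegs
  B2->Gary: 15 kegs
  B2->Joplin: 5 kegs
Total cost = €195.
B2 ships 35 of its 45, leaving 10.

10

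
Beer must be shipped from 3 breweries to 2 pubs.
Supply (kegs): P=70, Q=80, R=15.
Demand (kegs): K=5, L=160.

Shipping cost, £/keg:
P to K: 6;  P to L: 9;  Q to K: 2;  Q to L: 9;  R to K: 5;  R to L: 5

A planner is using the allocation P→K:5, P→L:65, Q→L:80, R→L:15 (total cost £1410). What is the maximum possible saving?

20

Current plan cost = 5·6 + 65·9 + 80·9 + 15·5 = £1410.
Optimal plan:
  P->L: 70 × £9 = £630
  Q->K: 5 × £2 = £10
  Q->L: 75 × £9 = £675
  R->L: 15 × £5 = £75
Optimal cost = £1390.
Saving = 1410 − 1390 = £20.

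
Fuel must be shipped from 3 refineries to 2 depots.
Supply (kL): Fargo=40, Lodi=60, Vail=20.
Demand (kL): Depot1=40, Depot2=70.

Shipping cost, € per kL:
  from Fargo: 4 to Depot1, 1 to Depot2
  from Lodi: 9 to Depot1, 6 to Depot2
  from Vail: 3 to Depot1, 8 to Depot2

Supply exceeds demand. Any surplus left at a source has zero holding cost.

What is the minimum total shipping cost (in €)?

460

A cheapest plan:
  Fargo–Depot2: 40 × €1 = €40
  Lodi–Depot1: 20 × €9 = €180
  Lodi–Depot2: 30 × €6 = €180
  Vail–Depot1: 20 × €3 = €60
Total = 40 + 180 + 180 + 60 = €460.
(Supply check: Fargo ships 40; Lodi ships 50; Vail ships 20.)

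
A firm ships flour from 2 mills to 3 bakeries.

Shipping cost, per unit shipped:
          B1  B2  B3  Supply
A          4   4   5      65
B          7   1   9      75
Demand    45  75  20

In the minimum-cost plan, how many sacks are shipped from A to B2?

0

Solving gives:
  A–B1: 45 × 4 = 180
  A–B3: 20 × 5 = 100
  B–B2: 75 × 1 = 75
Total cost = 355.
The route A→B2 is not used.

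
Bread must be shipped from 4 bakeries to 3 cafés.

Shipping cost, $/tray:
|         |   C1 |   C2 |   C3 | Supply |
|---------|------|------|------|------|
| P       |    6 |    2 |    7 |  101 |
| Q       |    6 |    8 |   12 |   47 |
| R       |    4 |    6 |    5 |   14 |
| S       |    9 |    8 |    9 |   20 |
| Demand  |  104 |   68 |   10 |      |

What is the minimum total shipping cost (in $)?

A cheapest plan:
  P→C1: 33 × $6 = $198
  P→C2: 68 × $2 = $136
  Q→C1: 47 × $6 = $282
  R→C1: 14 × $4 = $56
  S→C1: 10 × $9 = $90
  S→C3: 10 × $9 = $90
Total = 198 + 136 + 282 + 56 + 90 + 90 = $852.

852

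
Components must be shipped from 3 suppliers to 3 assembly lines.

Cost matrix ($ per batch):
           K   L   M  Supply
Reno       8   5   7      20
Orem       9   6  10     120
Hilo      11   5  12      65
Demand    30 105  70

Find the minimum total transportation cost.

1475

A cheapest plan:
  Reno->M: 20 × $7 = $140
  Orem->K: 30 × $9 = $270
  Orem->L: 40 × $6 = $240
  Orem->M: 50 × $10 = $500
  Hilo->L: 65 × $5 = $325
Total = 140 + 270 + 240 + 500 + 325 = $1475.
(Supply check: Reno ships 20; Orem ships 120; Hilo ships 65.)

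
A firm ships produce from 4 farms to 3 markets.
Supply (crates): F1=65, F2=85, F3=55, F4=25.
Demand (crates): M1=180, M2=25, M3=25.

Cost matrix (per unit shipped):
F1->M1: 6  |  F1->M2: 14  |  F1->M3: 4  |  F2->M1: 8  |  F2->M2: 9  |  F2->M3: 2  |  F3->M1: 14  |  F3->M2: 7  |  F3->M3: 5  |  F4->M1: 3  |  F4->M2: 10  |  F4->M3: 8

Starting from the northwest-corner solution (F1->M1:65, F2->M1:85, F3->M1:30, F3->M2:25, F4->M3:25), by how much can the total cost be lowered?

350

Current plan cost = 65·6 + 85·8 + 30·14 + 25·7 + 25·8 = 1865.
Optimal plan:
  F1→M1: 65 × 6 = 390
  F2→M1: 85 × 8 = 680
  F3→M1: 5 × 14 = 70
  F3→M2: 25 × 7 = 175
  F3→M3: 25 × 5 = 125
  F4→M1: 25 × 3 = 75
Optimal cost = 1515.
Saving = 1865 − 1515 = 350.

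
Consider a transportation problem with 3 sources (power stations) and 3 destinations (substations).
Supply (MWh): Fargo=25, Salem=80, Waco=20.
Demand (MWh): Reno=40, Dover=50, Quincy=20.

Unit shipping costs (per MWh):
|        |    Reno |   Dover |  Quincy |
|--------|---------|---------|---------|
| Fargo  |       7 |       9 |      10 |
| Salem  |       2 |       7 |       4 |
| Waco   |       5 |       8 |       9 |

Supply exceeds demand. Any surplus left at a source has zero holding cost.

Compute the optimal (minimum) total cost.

Optimal allocation:
  Fargo to Dover: 10 × 9 = 90
  Salem to Reno: 40 × 2 = 80
  Salem to Dover: 20 × 7 = 140
  Salem to Quincy: 20 × 4 = 80
  Waco to Dover: 20 × 8 = 160
Total = 90 + 80 + 140 + 80 + 160 = 550.
(Supply check: Fargo ships 10; Salem ships 80; Waco ships 20.)

550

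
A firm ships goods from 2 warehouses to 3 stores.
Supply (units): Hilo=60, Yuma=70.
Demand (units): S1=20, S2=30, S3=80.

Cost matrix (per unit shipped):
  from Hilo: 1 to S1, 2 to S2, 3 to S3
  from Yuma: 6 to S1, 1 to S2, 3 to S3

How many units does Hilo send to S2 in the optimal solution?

The minimum-cost plan:
  Hilo–S1: 20 × 1 = 20
  Hilo–S3: 40 × 3 = 120
  Yuma–S2: 30 × 1 = 30
  Yuma–S3: 40 × 3 = 120
Total cost = 290.
The route Hilo→S2 is not used.

0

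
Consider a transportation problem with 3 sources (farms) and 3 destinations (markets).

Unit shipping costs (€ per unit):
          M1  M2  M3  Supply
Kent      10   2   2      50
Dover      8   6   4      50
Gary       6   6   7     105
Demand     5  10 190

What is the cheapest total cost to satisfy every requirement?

Optimal allocation:
  Kent to M3: 50 × €2 = €100
  Dover to M3: 50 × €4 = €200
  Gary to M1: 5 × €6 = €30
  Gary to M2: 10 × €6 = €60
  Gary to M3: 90 × €7 = €630
Total = 100 + 200 + 30 + 60 + 630 = €1020.

1020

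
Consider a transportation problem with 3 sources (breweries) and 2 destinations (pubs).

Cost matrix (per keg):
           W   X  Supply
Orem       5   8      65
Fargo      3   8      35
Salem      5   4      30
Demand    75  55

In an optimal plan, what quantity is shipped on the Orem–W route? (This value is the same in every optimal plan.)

Optimal shipments:
  Orem to W: 40 × 5 = 200
  Orem to X: 25 × 8 = 200
  Fargo to W: 35 × 3 = 105
  Salem to X: 30 × 4 = 120
Total cost = 625.
So Orem→W carries 40 kegs.

40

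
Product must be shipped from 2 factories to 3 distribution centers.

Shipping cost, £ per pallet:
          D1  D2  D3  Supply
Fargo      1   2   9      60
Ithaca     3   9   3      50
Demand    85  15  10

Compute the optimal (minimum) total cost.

One minimum-cost allocation:
  Fargo→D1: 45 × £1 = £45
  Fargo→D2: 15 × £2 = £30
  Ithaca→D1: 40 × £3 = £120
  Ithaca→D3: 10 × £3 = £30
Total = 45 + 30 + 120 + 30 = £225.
(Supply check: Fargo ships 60; Ithaca ships 50.)

225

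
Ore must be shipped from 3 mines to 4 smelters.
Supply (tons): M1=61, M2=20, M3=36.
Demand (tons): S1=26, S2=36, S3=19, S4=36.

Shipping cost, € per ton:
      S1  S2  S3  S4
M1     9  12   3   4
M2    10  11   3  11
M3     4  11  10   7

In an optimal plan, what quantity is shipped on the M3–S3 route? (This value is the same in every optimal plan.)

Solving gives:
  M1->S2: 6 × €12 = €72
  M1->S3: 19 × €3 = €57
  M1->S4: 36 × €4 = €144
  M2->S2: 20 × €11 = €220
  M3->S1: 26 × €4 = €104
  M3->S2: 10 × €11 = €110
Total cost = €707.
The route M3→S3 is not used.

0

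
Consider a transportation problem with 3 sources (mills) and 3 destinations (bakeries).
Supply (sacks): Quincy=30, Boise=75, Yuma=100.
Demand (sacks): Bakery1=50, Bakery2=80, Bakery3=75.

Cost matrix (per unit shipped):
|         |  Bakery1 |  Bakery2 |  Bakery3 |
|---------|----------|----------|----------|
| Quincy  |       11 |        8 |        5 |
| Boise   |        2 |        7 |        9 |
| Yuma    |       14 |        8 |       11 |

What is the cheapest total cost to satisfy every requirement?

An optimal shipping plan:
  Quincy–Bakery3: 30 × 5 = 150
  Boise–Bakery1: 50 × 2 = 100
  Boise–Bakery3: 25 × 9 = 225
  Yuma–Bakery2: 80 × 8 = 640
  Yuma–Bakery3: 20 × 11 = 220
Total = 150 + 100 + 225 + 640 + 220 = 1335.

1335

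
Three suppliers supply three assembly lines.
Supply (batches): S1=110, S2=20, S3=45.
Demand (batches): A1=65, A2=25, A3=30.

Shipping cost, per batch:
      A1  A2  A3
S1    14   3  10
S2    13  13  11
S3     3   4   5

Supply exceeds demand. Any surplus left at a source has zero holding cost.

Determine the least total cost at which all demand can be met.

770

An optimal shipping plan:
  S1→A2: 25 × 3 = 75
  S1→A3: 30 × 10 = 300
  S2→A1: 20 × 13 = 260
  S3→A1: 45 × 3 = 135
Total = 75 + 300 + 260 + 135 = 770.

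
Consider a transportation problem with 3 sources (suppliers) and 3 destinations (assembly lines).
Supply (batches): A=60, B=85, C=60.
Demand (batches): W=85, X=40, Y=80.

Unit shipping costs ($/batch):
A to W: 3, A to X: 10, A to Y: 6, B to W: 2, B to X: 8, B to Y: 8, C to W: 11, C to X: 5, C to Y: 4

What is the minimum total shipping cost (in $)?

One minimum-cost allocation:
  A–Y: 60 × $6 = $360
  B–W: 85 × $2 = $170
  C–X: 40 × $5 = $200
  C–Y: 20 × $4 = $80
Total = 360 + 170 + 200 + 80 = $810.
(Supply check: A ships 60; B ships 85; C ships 60.)

810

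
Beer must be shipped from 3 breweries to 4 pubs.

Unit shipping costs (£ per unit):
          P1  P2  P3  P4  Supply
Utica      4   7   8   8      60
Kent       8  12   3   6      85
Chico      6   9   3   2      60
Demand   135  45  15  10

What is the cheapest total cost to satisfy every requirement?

1300

An optimal shipping plan:
  Utica→P1: 15 × £4 = £60
  Utica→P2: 45 × £7 = £315
  Kent→P1: 70 × £8 = £560
  Kent→P3: 15 × £3 = £45
  Chico→P1: 50 × £6 = £300
  Chico→P4: 10 × £2 = £20
Total = 60 + 315 + 560 + 45 + 300 + 20 = £1300.
(Supply check: Utica ships 60; Kent ships 85; Chico ships 60.)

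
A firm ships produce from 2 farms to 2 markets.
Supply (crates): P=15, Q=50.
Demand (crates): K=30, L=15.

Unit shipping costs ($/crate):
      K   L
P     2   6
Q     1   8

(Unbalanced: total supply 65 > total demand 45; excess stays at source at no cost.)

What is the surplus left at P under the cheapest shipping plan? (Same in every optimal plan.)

0

An optimal plan:
  P to L: 15 × $6 = $90
  Q to K: 30 × $1 = $30
Total cost = $120.
P ships 15 of its 15, leaving 0.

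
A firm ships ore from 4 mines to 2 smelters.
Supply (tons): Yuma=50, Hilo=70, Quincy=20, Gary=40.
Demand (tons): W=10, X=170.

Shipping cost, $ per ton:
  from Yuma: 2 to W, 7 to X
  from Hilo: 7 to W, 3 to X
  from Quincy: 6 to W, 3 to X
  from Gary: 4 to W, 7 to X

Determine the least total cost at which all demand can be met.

850

An optimal shipping plan:
  Yuma->W: 10 tons
  Yuma->X: 40 tons
  Hilo->X: 70 tons
  Quincy->X: 20 tons
  Gary->X: 40 tons
Total cost = $850.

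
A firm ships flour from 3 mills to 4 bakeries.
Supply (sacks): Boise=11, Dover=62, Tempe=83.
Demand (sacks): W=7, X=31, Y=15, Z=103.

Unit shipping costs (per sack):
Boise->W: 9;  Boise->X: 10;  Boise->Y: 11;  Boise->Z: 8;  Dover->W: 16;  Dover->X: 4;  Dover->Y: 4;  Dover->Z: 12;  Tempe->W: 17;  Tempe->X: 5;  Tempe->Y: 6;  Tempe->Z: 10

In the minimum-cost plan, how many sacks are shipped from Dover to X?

Solving gives:
  Boise to W: 7 × 9 = 63
  Boise to Z: 4 × 8 = 32
  Dover to X: 31 × 4 = 124
  Dover to Y: 15 × 4 = 60
  Dover to Z: 16 × 12 = 192
  Tempe to Z: 83 × 10 = 830
Total cost = 1301.
So Dover→X carries 31 sacks.

31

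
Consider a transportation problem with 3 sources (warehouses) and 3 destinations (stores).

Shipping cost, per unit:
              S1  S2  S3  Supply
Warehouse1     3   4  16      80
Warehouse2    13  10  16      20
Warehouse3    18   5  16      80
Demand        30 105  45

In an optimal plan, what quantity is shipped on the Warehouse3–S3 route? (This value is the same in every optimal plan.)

The minimum-cost plan:
  Warehouse1->S1: 30 × 3 = 90
  Warehouse1->S2: 50 × 4 = 200
  Warehouse2->S3: 20 × 16 = 320
  Warehouse3->S2: 55 × 5 = 275
  Warehouse3->S3: 25 × 16 = 400
Total cost = 1285.
So Warehouse3→S3 carries 25 units.

25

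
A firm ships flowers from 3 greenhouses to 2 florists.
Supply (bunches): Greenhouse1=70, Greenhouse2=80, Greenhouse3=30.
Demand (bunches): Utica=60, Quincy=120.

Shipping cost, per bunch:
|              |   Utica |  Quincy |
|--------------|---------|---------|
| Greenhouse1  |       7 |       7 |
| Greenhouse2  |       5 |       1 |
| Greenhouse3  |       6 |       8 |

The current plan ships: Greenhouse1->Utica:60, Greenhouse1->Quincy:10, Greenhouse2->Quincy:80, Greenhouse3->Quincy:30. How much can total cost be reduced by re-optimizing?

60

Current plan cost = 60·7 + 10·7 + 80·1 + 30·8 = 810.
Optimal plan:
  Greenhouse1->Utica: 30 × 7 = 210
  Greenhouse1->Quincy: 40 × 7 = 280
  Greenhouse2->Quincy: 80 × 1 = 80
  Greenhouse3->Utica: 30 × 6 = 180
Optimal cost = 750.
Saving = 810 − 750 = 60.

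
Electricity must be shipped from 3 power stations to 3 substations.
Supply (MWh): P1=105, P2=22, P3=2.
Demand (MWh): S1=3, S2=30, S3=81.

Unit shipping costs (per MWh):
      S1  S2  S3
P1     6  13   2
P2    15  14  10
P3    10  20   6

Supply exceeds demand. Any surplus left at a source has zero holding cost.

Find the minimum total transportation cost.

579

A cheapest plan:
  P1 to S1: 3 × 6 = 18
  P1 to S2: 21 × 13 = 273
  P1 to S3: 81 × 2 = 162
  P2 to S2: 9 × 14 = 126
Total = 18 + 273 + 162 + 126 = 579.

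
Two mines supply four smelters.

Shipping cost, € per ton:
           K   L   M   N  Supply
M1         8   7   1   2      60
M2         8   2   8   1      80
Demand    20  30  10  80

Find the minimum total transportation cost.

340

A cheapest plan:
  M1->K: 20 × €8 = €160
  M1->M: 10 × €1 = €10
  M1->N: 30 × €2 = €60
  M2->L: 30 × €2 = €60
  M2->N: 50 × €1 = €50
Total = 160 + 10 + 60 + 60 + 50 = €340.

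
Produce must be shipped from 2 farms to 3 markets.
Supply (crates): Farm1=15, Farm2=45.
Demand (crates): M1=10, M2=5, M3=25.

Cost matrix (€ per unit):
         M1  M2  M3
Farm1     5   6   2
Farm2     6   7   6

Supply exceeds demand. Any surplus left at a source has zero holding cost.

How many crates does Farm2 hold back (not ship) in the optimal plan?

Minimum-cost shipments:
  Farm1→M3: 15 × €2 = €30
  Farm2→M1: 10 × €6 = €60
  Farm2→M2: 5 × €7 = €35
  Farm2→M3: 10 × €6 = €60
Total cost = €185.
Farm2 ships 25 of its 45, leaving 20.

20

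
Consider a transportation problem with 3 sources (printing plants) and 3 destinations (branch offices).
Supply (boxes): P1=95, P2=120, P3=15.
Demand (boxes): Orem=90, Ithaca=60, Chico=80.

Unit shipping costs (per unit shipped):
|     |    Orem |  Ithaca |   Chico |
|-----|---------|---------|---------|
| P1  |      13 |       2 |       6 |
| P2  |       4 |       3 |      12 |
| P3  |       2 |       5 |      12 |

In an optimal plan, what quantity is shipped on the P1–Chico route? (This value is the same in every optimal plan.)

Optimal shipments:
  P1–Ithaca: 15 boxes
  P1–Chico: 80 boxes
  P2–Orem: 75 boxes
  P2–Ithaca: 45 boxes
  P3–Orem: 15 boxes
Total cost = 975.
So P1→Chico carries 80 boxes.

80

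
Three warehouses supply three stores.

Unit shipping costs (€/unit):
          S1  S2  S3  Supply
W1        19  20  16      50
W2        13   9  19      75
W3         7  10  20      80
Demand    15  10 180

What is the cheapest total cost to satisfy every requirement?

An optimal shipping plan:
  W1→S3: 50 × €16 = €800
  W2→S3: 75 × €19 = €1425
  W3→S1: 15 × €7 = €105
  W3→S2: 10 × €10 = €100
  W3→S3: 55 × €20 = €1100
Total = 800 + 1425 + 105 + 100 + 1100 = €3530.
(Supply check: W1 ships 50; W2 ships 75; W3 ships 80.)

3530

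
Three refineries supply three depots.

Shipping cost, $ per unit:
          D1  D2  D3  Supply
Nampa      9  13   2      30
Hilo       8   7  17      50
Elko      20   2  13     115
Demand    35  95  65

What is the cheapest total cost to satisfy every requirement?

Optimal allocation:
  Nampa to D3: 30 × $2 = $60
  Hilo to D1: 35 × $8 = $280
  Hilo to D3: 15 × $17 = $255
  Elko to D2: 95 × $2 = $190
  Elko to D3: 20 × $13 = $260
Total = 60 + 280 + 255 + 190 + 260 = $1045.
(Supply check: Nampa ships 30; Hilo ships 50; Elko ships 115.)

1045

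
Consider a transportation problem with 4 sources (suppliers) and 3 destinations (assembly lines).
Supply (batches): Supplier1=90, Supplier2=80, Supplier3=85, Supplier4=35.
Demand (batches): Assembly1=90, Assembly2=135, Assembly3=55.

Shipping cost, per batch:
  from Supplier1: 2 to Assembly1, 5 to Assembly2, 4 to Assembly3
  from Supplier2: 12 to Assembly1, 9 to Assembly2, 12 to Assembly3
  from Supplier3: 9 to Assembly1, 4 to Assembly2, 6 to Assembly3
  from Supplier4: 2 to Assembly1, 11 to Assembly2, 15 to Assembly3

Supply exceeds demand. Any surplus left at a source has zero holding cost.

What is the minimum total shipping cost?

An optimal shipping plan:
  Supplier1 to Assembly1: 55 × 2 = 110
  Supplier1 to Assembly3: 35 × 4 = 140
  Supplier2 to Assembly2: 70 × 9 = 630
  Supplier3 to Assembly2: 65 × 4 = 260
  Supplier3 to Assembly3: 20 × 6 = 120
  Supplier4 to Assembly1: 35 × 2 = 70
Total = 110 + 140 + 630 + 260 + 120 + 70 = 1330.

1330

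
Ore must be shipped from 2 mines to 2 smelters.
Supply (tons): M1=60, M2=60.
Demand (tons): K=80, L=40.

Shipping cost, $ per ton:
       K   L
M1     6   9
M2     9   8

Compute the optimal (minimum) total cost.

860

An optimal shipping plan:
  M1–K: 60 × $6 = $360
  M2–K: 20 × $9 = $180
  M2–L: 40 × $8 = $320
Total = 360 + 180 + 320 = $860.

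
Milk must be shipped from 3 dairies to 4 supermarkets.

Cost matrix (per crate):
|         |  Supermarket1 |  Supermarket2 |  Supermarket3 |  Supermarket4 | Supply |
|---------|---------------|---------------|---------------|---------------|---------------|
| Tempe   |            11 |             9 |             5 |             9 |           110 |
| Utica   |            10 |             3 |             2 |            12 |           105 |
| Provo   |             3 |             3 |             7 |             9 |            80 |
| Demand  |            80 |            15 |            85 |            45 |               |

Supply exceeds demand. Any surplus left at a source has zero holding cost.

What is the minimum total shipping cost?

860

An optimal shipping plan:
  Tempe→Supermarket4: 45 × 9 = 405
  Utica→Supermarket2: 15 × 3 = 45
  Utica→Supermarket3: 85 × 2 = 170
  Provo→Supermarket1: 80 × 3 = 240
Total = 405 + 45 + 170 + 240 = 860.
(Supply check: Tempe ships 45; Utica ships 100; Provo ships 80.)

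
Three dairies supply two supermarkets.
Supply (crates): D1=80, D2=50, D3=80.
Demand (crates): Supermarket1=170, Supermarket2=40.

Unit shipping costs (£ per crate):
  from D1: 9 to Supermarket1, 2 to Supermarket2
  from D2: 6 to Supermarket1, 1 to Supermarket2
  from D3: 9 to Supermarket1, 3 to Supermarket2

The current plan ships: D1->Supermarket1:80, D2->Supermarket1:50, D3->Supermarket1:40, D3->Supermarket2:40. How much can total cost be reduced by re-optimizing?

Current plan cost = 80·9 + 50·6 + 40·9 + 40·3 = £1500.
Optimal plan:
  D1->Supermarket1: 40 × £9 = £360
  D1->Supermarket2: 40 × £2 = £80
  D2->Supermarket1: 50 × £6 = £300
  D3->Supermarket1: 80 × £9 = £720
Optimal cost = £1460.
Saving = 1500 − 1460 = £40.

40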